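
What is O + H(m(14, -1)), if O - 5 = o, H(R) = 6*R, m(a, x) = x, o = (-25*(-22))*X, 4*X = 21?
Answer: 5773/2 ≈ 2886.5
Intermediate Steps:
X = 21/4 (X = (1/4)*21 = 21/4 ≈ 5.2500)
o = 5775/2 (o = -25*(-22)*(21/4) = 550*(21/4) = 5775/2 ≈ 2887.5)
O = 5785/2 (O = 5 + 5775/2 = 5785/2 ≈ 2892.5)
O + H(m(14, -1)) = 5785/2 + 6*(-1) = 5785/2 - 6 = 5773/2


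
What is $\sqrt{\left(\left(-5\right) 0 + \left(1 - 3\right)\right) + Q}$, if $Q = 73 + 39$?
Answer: $\sqrt{110} \approx 10.488$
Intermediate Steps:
$Q = 112$
$\sqrt{\left(\left(-5\right) 0 + \left(1 - 3\right)\right) + Q} = \sqrt{\left(\left(-5\right) 0 + \left(1 - 3\right)\right) + 112} = \sqrt{\left(0 + \left(1 - 3\right)\right) + 112} = \sqrt{\left(0 - 2\right) + 112} = \sqrt{-2 + 112} = \sqrt{110}$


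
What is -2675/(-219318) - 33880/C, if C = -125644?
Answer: 1941647885/6888997698 ≈ 0.28185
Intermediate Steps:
-2675/(-219318) - 33880/C = -2675/(-219318) - 33880/(-125644) = -2675*(-1/219318) - 33880*(-1/125644) = 2675/219318 + 8470/31411 = 1941647885/6888997698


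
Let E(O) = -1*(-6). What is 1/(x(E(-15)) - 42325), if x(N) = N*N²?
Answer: -1/42109 ≈ -2.3748e-5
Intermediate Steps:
E(O) = 6
x(N) = N³
1/(x(E(-15)) - 42325) = 1/(6³ - 42325) = 1/(216 - 42325) = 1/(-42109) = -1/42109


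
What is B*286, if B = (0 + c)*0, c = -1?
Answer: 0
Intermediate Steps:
B = 0 (B = (0 - 1)*0 = -1*0 = 0)
B*286 = 0*286 = 0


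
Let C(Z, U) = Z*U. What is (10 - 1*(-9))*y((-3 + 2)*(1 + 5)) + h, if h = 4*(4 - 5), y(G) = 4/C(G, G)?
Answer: -17/9 ≈ -1.8889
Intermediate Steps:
C(Z, U) = U*Z
y(G) = 4/G**2 (y(G) = 4/((G*G)) = 4/(G**2) = 4/G**2)
h = -4 (h = 4*(-1) = -4)
(10 - 1*(-9))*y((-3 + 2)*(1 + 5)) + h = (10 - 1*(-9))*(4/((-3 + 2)*(1 + 5))**2) - 4 = (10 + 9)*(4/(-1*6)**2) - 4 = 19*(4/(-6)**2) - 4 = 19*(4*(1/36)) - 4 = 19*(1/9) - 4 = 19/9 - 4 = -17/9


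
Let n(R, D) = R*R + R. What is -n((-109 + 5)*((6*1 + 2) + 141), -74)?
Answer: -240110520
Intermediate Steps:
n(R, D) = R + R² (n(R, D) = R² + R = R + R²)
-n((-109 + 5)*((6*1 + 2) + 141), -74) = -(-109 + 5)*((6*1 + 2) + 141)*(1 + (-109 + 5)*((6*1 + 2) + 141)) = -(-104*((6 + 2) + 141))*(1 - 104*((6 + 2) + 141)) = -(-104*(8 + 141))*(1 - 104*(8 + 141)) = -(-104*149)*(1 - 104*149) = -(-15496)*(1 - 15496) = -(-15496)*(-15495) = -1*240110520 = -240110520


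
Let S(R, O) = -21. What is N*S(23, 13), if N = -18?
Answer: 378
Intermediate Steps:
N*S(23, 13) = -18*(-21) = 378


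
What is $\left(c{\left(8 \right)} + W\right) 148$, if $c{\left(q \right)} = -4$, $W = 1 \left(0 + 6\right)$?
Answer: $296$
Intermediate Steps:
$W = 6$ ($W = 1 \cdot 6 = 6$)
$\left(c{\left(8 \right)} + W\right) 148 = \left(-4 + 6\right) 148 = 2 \cdot 148 = 296$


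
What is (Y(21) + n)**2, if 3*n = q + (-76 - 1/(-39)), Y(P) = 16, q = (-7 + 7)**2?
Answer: 1190281/13689 ≈ 86.952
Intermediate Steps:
q = 0 (q = 0**2 = 0)
n = -2963/117 (n = (0 + (-76 - 1/(-39)))/3 = (0 + (-76 - 1*(-1/39)))/3 = (0 + (-76 + 1/39))/3 = (0 - 2963/39)/3 = (1/3)*(-2963/39) = -2963/117 ≈ -25.325)
(Y(21) + n)**2 = (16 - 2963/117)**2 = (-1091/117)**2 = 1190281/13689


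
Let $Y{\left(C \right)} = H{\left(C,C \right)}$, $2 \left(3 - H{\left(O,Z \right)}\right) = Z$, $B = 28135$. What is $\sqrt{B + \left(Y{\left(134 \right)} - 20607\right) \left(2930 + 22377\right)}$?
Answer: $i \sqrt{523092862} \approx 22871.0 i$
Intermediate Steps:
$H{\left(O,Z \right)} = 3 - \frac{Z}{2}$
$Y{\left(C \right)} = 3 - \frac{C}{2}$
$\sqrt{B + \left(Y{\left(134 \right)} - 20607\right) \left(2930 + 22377\right)} = \sqrt{28135 + \left(\left(3 - 67\right) - 20607\right) \left(2930 + 22377\right)} = \sqrt{28135 + \left(\left(3 - 67\right) - 20607\right) 25307} = \sqrt{28135 + \left(-64 - 20607\right) 25307} = \sqrt{28135 - 523120997} = \sqrt{-523092862} = i \sqrt{523092862}$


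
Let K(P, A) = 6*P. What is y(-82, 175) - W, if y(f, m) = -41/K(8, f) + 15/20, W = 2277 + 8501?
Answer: -517349/48 ≈ -10778.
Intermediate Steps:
W = 10778
y(f, m) = -5/48 (y(f, m) = -41/(6*8) + 15/20 = -41/48 + 15*(1/20) = -41*1/48 + 3/4 = -41/48 + 3/4 = -5/48)
y(-82, 175) - W = -5/48 - 1*10778 = -5/48 - 10778 = -517349/48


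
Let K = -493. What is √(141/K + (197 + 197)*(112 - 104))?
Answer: √766020935/493 ≈ 56.140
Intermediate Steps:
√(141/K + (197 + 197)*(112 - 104)) = √(141/(-493) + (197 + 197)*(112 - 104)) = √(141*(-1/493) + 394*8) = √(-141/493 + 3152) = √(1553795/493) = √766020935/493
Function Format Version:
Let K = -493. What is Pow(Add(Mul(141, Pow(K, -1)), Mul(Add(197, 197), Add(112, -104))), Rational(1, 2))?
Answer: Mul(Rational(1, 493), Pow(766020935, Rational(1, 2))) ≈ 56.140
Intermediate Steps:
Pow(Add(Mul(141, Pow(K, -1)), Mul(Add(197, 197), Add(112, -104))), Rational(1, 2)) = Pow(Add(Mul(141, Pow(-493, -1)), Mul(Add(197, 197), Add(112, -104))), Rational(1, 2)) = Pow(Add(Mul(141, Rational(-1, 493)), Mul(394, 8)), Rational(1, 2)) = Pow(Add(Rational(-141, 493), 3152), Rational(1, 2)) = Pow(Rational(1553795, 493), Rational(1, 2)) = Mul(Rational(1, 493), Pow(766020935, Rational(1, 2)))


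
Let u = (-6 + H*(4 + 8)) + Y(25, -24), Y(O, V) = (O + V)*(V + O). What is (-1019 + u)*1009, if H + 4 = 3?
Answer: -1045324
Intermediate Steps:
H = -1 (H = -4 + 3 = -1)
Y(O, V) = (O + V)**2 (Y(O, V) = (O + V)*(O + V) = (O + V)**2)
u = -17 (u = (-6 - (4 + 8)) + (25 - 24)**2 = (-6 - 1*12) + 1**2 = (-6 - 12) + 1 = -18 + 1 = -17)
(-1019 + u)*1009 = (-1019 - 17)*1009 = -1036*1009 = -1045324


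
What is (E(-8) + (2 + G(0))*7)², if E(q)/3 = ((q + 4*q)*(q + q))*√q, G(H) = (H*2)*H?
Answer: -29491004 + 107520*I*√2 ≈ -2.9491e+7 + 1.5206e+5*I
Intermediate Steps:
G(H) = 2*H² (G(H) = (2*H)*H = 2*H²)
E(q) = 30*q^(5/2) (E(q) = 3*(((q + 4*q)*(q + q))*√q) = 3*(((5*q)*(2*q))*√q) = 3*((10*q²)*√q) = 3*(10*q^(5/2)) = 30*q^(5/2))
(E(-8) + (2 + G(0))*7)² = (30*(-8)^(5/2) + (2 + 2*0²)*7)² = (30*(128*I*√2) + (2 + 2*0)*7)² = (3840*I*√2 + (2 + 0)*7)² = (3840*I*√2 + 2*7)² = (3840*I*√2 + 14)² = (14 + 3840*I*√2)²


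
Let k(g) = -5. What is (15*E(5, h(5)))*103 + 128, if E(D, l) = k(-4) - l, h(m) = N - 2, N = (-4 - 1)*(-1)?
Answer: -12232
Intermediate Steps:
N = 5 (N = -5*(-1) = 5)
h(m) = 3 (h(m) = 5 - 2 = 3)
E(D, l) = -5 - l
(15*E(5, h(5)))*103 + 128 = (15*(-5 - 1*3))*103 + 128 = (15*(-5 - 3))*103 + 128 = (15*(-8))*103 + 128 = -120*103 + 128 = -12360 + 128 = -12232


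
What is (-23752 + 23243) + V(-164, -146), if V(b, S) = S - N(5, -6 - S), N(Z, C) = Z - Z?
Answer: -655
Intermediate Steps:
N(Z, C) = 0
V(b, S) = S (V(b, S) = S - 1*0 = S + 0 = S)
(-23752 + 23243) + V(-164, -146) = (-23752 + 23243) - 146 = -509 - 146 = -655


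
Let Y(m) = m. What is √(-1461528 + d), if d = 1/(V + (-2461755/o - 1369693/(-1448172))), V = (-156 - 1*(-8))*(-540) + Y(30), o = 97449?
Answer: 6*I*√4742906323506189433761950254905059/341798343731209 ≈ 1208.9*I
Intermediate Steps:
V = 79950 (V = (-156 - 1*(-8))*(-540) + 30 = (-156 + 8)*(-540) + 30 = -148*(-540) + 30 = 79920 + 30 = 79950)
d = 4276451916/341798343731209 (d = 1/(79950 + (-2461755/97449 - 1369693/(-1448172))) = 1/(79950 + (-2461755*1/97449 - 1369693*(-1/1448172))) = 1/(79950 + (-820585/32483 + 1369693/1448172)) = 1/(79950 - 103986952991/4276451916) = 1/(341798343731209/4276451916) = 4276451916/341798343731209 ≈ 1.2512e-5)
√(-1461528 + d) = √(-1461528 + 4276451916/341798343731209) = √(-499547849712509975436/341798343731209) = 6*I*√4742906323506189433761950254905059/341798343731209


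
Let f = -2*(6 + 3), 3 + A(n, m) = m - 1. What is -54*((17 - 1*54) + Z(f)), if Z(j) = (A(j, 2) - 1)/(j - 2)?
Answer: 19899/10 ≈ 1989.9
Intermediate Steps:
A(n, m) = -4 + m (A(n, m) = -3 + (m - 1) = -3 + (-1 + m) = -4 + m)
f = -18 (f = -2*9 = -18)
Z(j) = -3/(-2 + j) (Z(j) = ((-4 + 2) - 1)/(j - 2) = (-2 - 1)/(-2 + j) = -3/(-2 + j))
-54*((17 - 1*54) + Z(f)) = -54*((17 - 1*54) - 3/(-2 - 18)) = -54*((17 - 54) - 3/(-20)) = -54*(-37 - 3*(-1/20)) = -54*(-37 + 3/20) = -54*(-737/20) = 19899/10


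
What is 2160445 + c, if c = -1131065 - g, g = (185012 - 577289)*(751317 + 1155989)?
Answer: 748193305142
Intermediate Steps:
g = -748192275762 (g = -392277*1907306 = -748192275762)
c = 748191144697 (c = -1131065 - 1*(-748192275762) = -1131065 + 748192275762 = 748191144697)
2160445 + c = 2160445 + 748191144697 = 748193305142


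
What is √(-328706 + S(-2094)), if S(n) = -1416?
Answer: I*√330122 ≈ 574.56*I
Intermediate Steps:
√(-328706 + S(-2094)) = √(-328706 - 1416) = √(-330122) = I*√330122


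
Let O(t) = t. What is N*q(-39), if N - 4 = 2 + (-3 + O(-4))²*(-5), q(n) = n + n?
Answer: 18642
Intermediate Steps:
q(n) = 2*n
N = -239 (N = 4 + (2 + (-3 - 4)²*(-5)) = 4 + (2 + (-7)²*(-5)) = 4 + (2 + 49*(-5)) = 4 + (2 - 245) = 4 - 243 = -239)
N*q(-39) = -478*(-39) = -239*(-78) = 18642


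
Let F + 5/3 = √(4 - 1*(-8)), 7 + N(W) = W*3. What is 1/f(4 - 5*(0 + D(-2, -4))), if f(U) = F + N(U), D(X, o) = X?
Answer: 75/2473 - 9*√3/4946 ≈ 0.027176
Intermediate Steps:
N(W) = -7 + 3*W (N(W) = -7 + W*3 = -7 + 3*W)
F = -5/3 + 2*√3 (F = -5/3 + √(4 - 1*(-8)) = -5/3 + √(4 + 8) = -5/3 + √12 = -5/3 + 2*√3 ≈ 1.7974)
f(U) = -26/3 + 2*√3 + 3*U (f(U) = (-5/3 + 2*√3) + (-7 + 3*U) = -26/3 + 2*√3 + 3*U)
1/f(4 - 5*(0 + D(-2, -4))) = 1/(-26/3 + 2*√3 + 3*(4 - 5*(0 - 2))) = 1/(-26/3 + 2*√3 + 3*(4 - 5*(-2))) = 1/(-26/3 + 2*√3 + 3*(4 + 10)) = 1/(-26/3 + 2*√3 + 3*14) = 1/(-26/3 + 2*√3 + 42) = 1/(100/3 + 2*√3)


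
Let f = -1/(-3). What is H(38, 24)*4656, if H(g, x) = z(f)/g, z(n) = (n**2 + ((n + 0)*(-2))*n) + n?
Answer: 1552/57 ≈ 27.228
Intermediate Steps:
f = 1/3 (f = -1*(-1/3) = 1/3 ≈ 0.33333)
z(n) = n - n**2 (z(n) = (n**2 + (n*(-2))*n) + n = (n**2 + (-2*n)*n) + n = (n**2 - 2*n**2) + n = -n**2 + n = n - n**2)
H(g, x) = 2/(9*g) (H(g, x) = ((1 - 1*1/3)/3)/g = ((1 - 1/3)/3)/g = ((1/3)*(2/3))/g = 2/(9*g))
H(38, 24)*4656 = ((2/9)/38)*4656 = ((2/9)*(1/38))*4656 = (1/171)*4656 = 1552/57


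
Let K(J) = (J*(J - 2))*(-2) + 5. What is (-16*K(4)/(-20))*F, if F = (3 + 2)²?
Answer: -220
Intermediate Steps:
F = 25 (F = 5² = 25)
K(J) = 5 - 2*J*(-2 + J) (K(J) = (J*(-2 + J))*(-2) + 5 = -2*J*(-2 + J) + 5 = 5 - 2*J*(-2 + J))
(-16*K(4)/(-20))*F = -16*(5 - 2*4² + 4*4)/(-20)*25 = -16*(5 - 2*16 + 16)*(-1)/20*25 = -16*(5 - 32 + 16)*(-1)/20*25 = -(-176)*(-1)/20*25 = -16*11/20*25 = -44/5*25 = -220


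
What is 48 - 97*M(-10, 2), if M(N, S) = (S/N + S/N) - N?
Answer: -4416/5 ≈ -883.20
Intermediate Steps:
M(N, S) = -N + 2*S/N (M(N, S) = 2*S/N - N = -N + 2*S/N)
48 - 97*M(-10, 2) = 48 - 97*(-1*(-10) + 2*2/(-10)) = 48 - 97*(10 + 2*2*(-⅒)) = 48 - 97*(10 - ⅖) = 48 - 97*48/5 = 48 - 4656/5 = -4416/5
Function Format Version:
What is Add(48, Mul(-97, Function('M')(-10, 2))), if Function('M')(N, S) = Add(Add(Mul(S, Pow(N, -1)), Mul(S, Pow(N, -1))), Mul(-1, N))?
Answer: Rational(-4416, 5) ≈ -883.20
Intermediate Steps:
Function('M')(N, S) = Add(Mul(-1, N), Mul(2, S, Pow(N, -1))) (Function('M')(N, S) = Add(Mul(2, S, Pow(N, -1)), Mul(-1, N)) = Add(Mul(-1, N), Mul(2, S, Pow(N, -1))))
Add(48, Mul(-97, Function('M')(-10, 2))) = Add(48, Mul(-97, Add(Mul(-1, -10), Mul(2, 2, Pow(-10, -1))))) = Add(48, Mul(-97, Add(10, Mul(2, 2, Rational(-1, 10))))) = Add(48, Mul(-97, Add(10, Rational(-2, 5)))) = Add(48, Mul(-97, Rational(48, 5))) = Add(48, Rational(-4656, 5)) = Rational(-4416, 5)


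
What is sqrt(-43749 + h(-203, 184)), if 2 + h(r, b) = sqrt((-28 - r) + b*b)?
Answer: sqrt(-43751 + sqrt(34031)) ≈ 208.73*I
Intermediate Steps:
h(r, b) = -2 + sqrt(-28 + b**2 - r) (h(r, b) = -2 + sqrt((-28 - r) + b*b) = -2 + sqrt((-28 - r) + b**2) = -2 + sqrt(-28 + b**2 - r))
sqrt(-43749 + h(-203, 184)) = sqrt(-43749 + (-2 + sqrt(-28 + 184**2 - 1*(-203)))) = sqrt(-43749 + (-2 + sqrt(-28 + 33856 + 203))) = sqrt(-43749 + (-2 + sqrt(34031))) = sqrt(-43751 + sqrt(34031))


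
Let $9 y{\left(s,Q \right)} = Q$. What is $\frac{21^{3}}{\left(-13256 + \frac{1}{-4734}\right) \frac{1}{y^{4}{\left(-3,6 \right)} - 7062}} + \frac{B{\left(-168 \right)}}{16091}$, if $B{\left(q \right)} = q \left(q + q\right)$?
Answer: $\frac{4985324549546124}{1009773085355} \approx 4937.1$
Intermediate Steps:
$y{\left(s,Q \right)} = \frac{Q}{9}$
$B{\left(q \right)} = 2 q^{2}$ ($B{\left(q \right)} = q 2 q = 2 q^{2}$)
$\frac{21^{3}}{\left(-13256 + \frac{1}{-4734}\right) \frac{1}{y^{4}{\left(-3,6 \right)} - 7062}} + \frac{B{\left(-168 \right)}}{16091} = \frac{21^{3}}{\left(-13256 + \frac{1}{-4734}\right) \frac{1}{\left(\frac{1}{9} \cdot 6\right)^{4} - 7062}} + \frac{2 \left(-168\right)^{2}}{16091} = \frac{9261}{\left(-13256 - \frac{1}{4734}\right) \frac{1}{\left(\frac{2}{3}\right)^{4} - 7062}} + 2 \cdot 28224 \cdot \frac{1}{16091} = \frac{9261}{\left(- \frac{62753905}{4734}\right) \frac{1}{\frac{16}{81} - 7062}} + 56448 \cdot \frac{1}{16091} = \frac{9261}{\left(- \frac{62753905}{4734}\right) \frac{1}{- \frac{572006}{81}}} + \frac{56448}{16091} = \frac{9261}{\left(- \frac{62753905}{4734}\right) \left(- \frac{81}{572006}\right)} + \frac{56448}{16091} = \frac{9261}{\frac{564785145}{300875156}} + \frac{56448}{16091} = 9261 \cdot \frac{300875156}{564785145} + \frac{56448}{16091} = \frac{309600535524}{62753905} + \frac{56448}{16091} = \frac{4985324549546124}{1009773085355}$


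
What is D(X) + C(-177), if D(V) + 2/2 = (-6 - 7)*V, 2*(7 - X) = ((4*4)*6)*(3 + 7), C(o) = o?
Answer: 5971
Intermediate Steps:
X = -473 (X = 7 - (4*4)*6*(3 + 7)/2 = 7 - 16*6*10/2 = 7 - 48*10 = 7 - 1/2*960 = 7 - 480 = -473)
D(V) = -1 - 13*V (D(V) = -1 + (-6 - 7)*V = -1 - 13*V)
D(X) + C(-177) = (-1 - 13*(-473)) - 177 = (-1 + 6149) - 177 = 6148 - 177 = 5971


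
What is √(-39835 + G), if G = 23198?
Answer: I*√16637 ≈ 128.98*I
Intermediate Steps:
√(-39835 + G) = √(-39835 + 23198) = √(-16637) = I*√16637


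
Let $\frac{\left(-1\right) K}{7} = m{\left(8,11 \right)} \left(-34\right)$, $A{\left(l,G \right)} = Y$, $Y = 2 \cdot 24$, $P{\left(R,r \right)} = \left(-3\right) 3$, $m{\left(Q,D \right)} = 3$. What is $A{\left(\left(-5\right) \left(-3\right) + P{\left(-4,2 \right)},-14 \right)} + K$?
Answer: $762$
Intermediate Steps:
$P{\left(R,r \right)} = -9$
$Y = 48$
$A{\left(l,G \right)} = 48$
$K = 714$ ($K = - 7 \cdot 3 \left(-34\right) = \left(-7\right) \left(-102\right) = 714$)
$A{\left(\left(-5\right) \left(-3\right) + P{\left(-4,2 \right)},-14 \right)} + K = 48 + 714 = 762$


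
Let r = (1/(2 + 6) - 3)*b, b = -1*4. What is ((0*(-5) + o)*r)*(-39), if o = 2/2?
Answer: -897/2 ≈ -448.50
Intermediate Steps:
o = 1 (o = 2*(½) = 1)
b = -4
r = 23/2 (r = (1/(2 + 6) - 3)*(-4) = (1/8 - 3)*(-4) = (⅛ - 3)*(-4) = -23/8*(-4) = 23/2 ≈ 11.500)
((0*(-5) + o)*r)*(-39) = ((0*(-5) + 1)*(23/2))*(-39) = ((0 + 1)*(23/2))*(-39) = (1*(23/2))*(-39) = (23/2)*(-39) = -897/2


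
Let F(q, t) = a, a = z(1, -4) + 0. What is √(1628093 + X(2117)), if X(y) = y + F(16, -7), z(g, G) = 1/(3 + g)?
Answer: √6520841/2 ≈ 1276.8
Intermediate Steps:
a = ¼ (a = 1/(3 + 1) + 0 = 1/4 + 0 = ¼ + 0 = ¼ ≈ 0.25000)
F(q, t) = ¼
X(y) = ¼ + y (X(y) = y + ¼ = ¼ + y)
√(1628093 + X(2117)) = √(1628093 + (¼ + 2117)) = √(1628093 + 8469/4) = √(6520841/4) = √6520841/2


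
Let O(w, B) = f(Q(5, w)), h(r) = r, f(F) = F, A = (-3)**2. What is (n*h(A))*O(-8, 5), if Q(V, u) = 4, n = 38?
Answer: 1368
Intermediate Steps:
A = 9
O(w, B) = 4
(n*h(A))*O(-8, 5) = (38*9)*4 = 342*4 = 1368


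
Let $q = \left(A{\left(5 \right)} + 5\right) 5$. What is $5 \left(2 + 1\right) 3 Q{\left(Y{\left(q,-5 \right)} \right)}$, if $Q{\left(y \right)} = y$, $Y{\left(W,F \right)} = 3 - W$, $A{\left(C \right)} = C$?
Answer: $-2115$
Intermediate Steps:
$q = 50$ ($q = \left(5 + 5\right) 5 = 10 \cdot 5 = 50$)
$5 \left(2 + 1\right) 3 Q{\left(Y{\left(q,-5 \right)} \right)} = 5 \left(2 + 1\right) 3 \left(3 - 50\right) = 5 \cdot 3 \cdot 3 \left(3 - 50\right) = 15 \cdot 3 \left(-47\right) = 45 \left(-47\right) = -2115$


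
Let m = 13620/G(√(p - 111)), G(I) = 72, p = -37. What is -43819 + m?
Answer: -261779/6 ≈ -43630.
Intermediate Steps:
m = 1135/6 (m = 13620/72 = 13620*(1/72) = 1135/6 ≈ 189.17)
-43819 + m = -43819 + 1135/6 = -261779/6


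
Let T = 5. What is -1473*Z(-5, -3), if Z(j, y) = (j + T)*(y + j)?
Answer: 0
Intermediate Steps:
Z(j, y) = (5 + j)*(j + y) (Z(j, y) = (j + 5)*(y + j) = (5 + j)*(j + y))
-1473*Z(-5, -3) = -1473*((-5)² + 5*(-5) + 5*(-3) - 5*(-3)) = -1473*(25 - 25 - 15 + 15) = -1473*0 = 0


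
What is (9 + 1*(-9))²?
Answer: 0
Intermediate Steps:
(9 + 1*(-9))² = (9 - 9)² = 0² = 0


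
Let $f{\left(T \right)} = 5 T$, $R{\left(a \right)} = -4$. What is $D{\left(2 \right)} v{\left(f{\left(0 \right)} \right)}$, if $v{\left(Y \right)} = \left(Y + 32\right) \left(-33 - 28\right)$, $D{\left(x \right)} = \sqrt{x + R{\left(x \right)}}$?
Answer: $- 1952 i \sqrt{2} \approx - 2760.5 i$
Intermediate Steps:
$D{\left(x \right)} = \sqrt{-4 + x}$ ($D{\left(x \right)} = \sqrt{x - 4} = \sqrt{-4 + x}$)
$v{\left(Y \right)} = -1952 - 61 Y$ ($v{\left(Y \right)} = \left(32 + Y\right) \left(-61\right) = -1952 - 61 Y$)
$D{\left(2 \right)} v{\left(f{\left(0 \right)} \right)} = \sqrt{-4 + 2} \left(-1952 - 61 \cdot 5 \cdot 0\right) = \sqrt{-2} \left(-1952 - 0\right) = i \sqrt{2} \left(-1952 + 0\right) = i \sqrt{2} \left(-1952\right) = - 1952 i \sqrt{2}$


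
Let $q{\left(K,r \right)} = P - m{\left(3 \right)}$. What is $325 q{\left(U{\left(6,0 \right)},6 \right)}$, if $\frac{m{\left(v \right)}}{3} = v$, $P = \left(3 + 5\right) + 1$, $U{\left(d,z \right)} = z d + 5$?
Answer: $0$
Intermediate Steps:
$U{\left(d,z \right)} = 5 + d z$ ($U{\left(d,z \right)} = d z + 5 = 5 + d z$)
$P = 9$ ($P = 8 + 1 = 9$)
$m{\left(v \right)} = 3 v$
$q{\left(K,r \right)} = 0$ ($q{\left(K,r \right)} = 9 - 3 \cdot 3 = 9 - 9 = 0$)
$325 q{\left(U{\left(6,0 \right)},6 \right)} = 325 \cdot 0 = 0$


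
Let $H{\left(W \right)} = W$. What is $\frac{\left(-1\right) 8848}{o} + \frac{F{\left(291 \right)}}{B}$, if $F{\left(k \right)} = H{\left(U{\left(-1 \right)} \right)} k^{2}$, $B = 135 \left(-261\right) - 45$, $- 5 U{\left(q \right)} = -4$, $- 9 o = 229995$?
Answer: $- \frac{39418359}{25043900} \approx -1.574$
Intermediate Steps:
$o = -25555$ ($o = \left(- \frac{1}{9}\right) 229995 = -25555$)
$U{\left(q \right)} = \frac{4}{5}$ ($U{\left(q \right)} = \left(- \frac{1}{5}\right) \left(-4\right) = \frac{4}{5}$)
$B = -35280$ ($B = -35235 - 45 = -35280$)
$F{\left(k \right)} = \frac{4 k^{2}}{5}$
$\frac{\left(-1\right) 8848}{o} + \frac{F{\left(291 \right)}}{B} = \frac{\left(-1\right) 8848}{-25555} + \frac{\frac{4}{5} \cdot 291^{2}}{-35280} = \left(-8848\right) \left(- \frac{1}{25555}\right) + \frac{4}{5} \cdot 84681 \left(- \frac{1}{35280}\right) = \frac{8848}{25555} + \frac{338724}{5} \left(- \frac{1}{35280}\right) = \frac{8848}{25555} - \frac{9409}{4900} = - \frac{39418359}{25043900}$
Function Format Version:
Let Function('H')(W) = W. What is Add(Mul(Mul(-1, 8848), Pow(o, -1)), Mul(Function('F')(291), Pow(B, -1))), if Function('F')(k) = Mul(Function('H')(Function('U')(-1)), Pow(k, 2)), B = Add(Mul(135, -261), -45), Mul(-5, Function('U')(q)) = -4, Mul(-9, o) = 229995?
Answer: Rational(-39418359, 25043900) ≈ -1.5740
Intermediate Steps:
o = -25555 (o = Mul(Rational(-1, 9), 229995) = -25555)
Function('U')(q) = Rational(4, 5) (Function('U')(q) = Mul(Rational(-1, 5), -4) = Rational(4, 5))
B = -35280 (B = Add(-35235, -45) = -35280)
Function('F')(k) = Mul(Rational(4, 5), Pow(k, 2))
Add(Mul(Mul(-1, 8848), Pow(o, -1)), Mul(Function('F')(291), Pow(B, -1))) = Add(Mul(Mul(-1, 8848), Pow(-25555, -1)), Mul(Mul(Rational(4, 5), Pow(291, 2)), Pow(-35280, -1))) = Add(Mul(-8848, Rational(-1, 25555)), Mul(Mul(Rational(4, 5), 84681), Rational(-1, 35280))) = Add(Rational(8848, 25555), Mul(Rational(338724, 5), Rational(-1, 35280))) = Add(Rational(8848, 25555), Rational(-9409, 4900)) = Rational(-39418359, 25043900)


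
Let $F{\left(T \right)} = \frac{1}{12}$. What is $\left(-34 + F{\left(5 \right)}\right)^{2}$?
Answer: $\frac{165649}{144} \approx 1150.3$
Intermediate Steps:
$F{\left(T \right)} = \frac{1}{12}$
$\left(-34 + F{\left(5 \right)}\right)^{2} = \left(-34 + \frac{1}{12}\right)^{2} = \left(- \frac{407}{12}\right)^{2} = \frac{165649}{144}$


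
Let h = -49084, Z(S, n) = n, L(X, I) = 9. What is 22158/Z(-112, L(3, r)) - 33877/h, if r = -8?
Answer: 120878685/49084 ≈ 2462.7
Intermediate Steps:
22158/Z(-112, L(3, r)) - 33877/h = 22158/9 - 33877/(-49084) = 22158*(1/9) - 33877*(-1/49084) = 2462 + 33877/49084 = 120878685/49084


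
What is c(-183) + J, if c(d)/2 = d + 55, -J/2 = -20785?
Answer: 41314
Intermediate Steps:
J = 41570 (J = -2*(-20785) = 41570)
c(d) = 110 + 2*d (c(d) = 2*(d + 55) = 2*(55 + d) = 110 + 2*d)
c(-183) + J = (110 + 2*(-183)) + 41570 = (110 - 366) + 41570 = -256 + 41570 = 41314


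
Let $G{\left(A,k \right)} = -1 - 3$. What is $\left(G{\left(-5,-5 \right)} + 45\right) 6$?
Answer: $246$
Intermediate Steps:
$G{\left(A,k \right)} = -4$ ($G{\left(A,k \right)} = -1 - 3 = -4$)
$\left(G{\left(-5,-5 \right)} + 45\right) 6 = \left(-4 + 45\right) 6 = 41 \cdot 6 = 246$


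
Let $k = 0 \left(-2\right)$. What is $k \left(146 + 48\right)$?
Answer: $0$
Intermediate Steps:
$k = 0$
$k \left(146 + 48\right) = 0 \left(146 + 48\right) = 0 \cdot 194 = 0$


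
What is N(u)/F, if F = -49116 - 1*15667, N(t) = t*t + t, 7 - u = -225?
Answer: -54056/64783 ≈ -0.83442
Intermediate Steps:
u = 232 (u = 7 - 1*(-225) = 7 + 225 = 232)
N(t) = t + t² (N(t) = t² + t = t + t²)
F = -64783 (F = -49116 - 15667 = -64783)
N(u)/F = (232*(1 + 232))/(-64783) = (232*233)*(-1/64783) = 54056*(-1/64783) = -54056/64783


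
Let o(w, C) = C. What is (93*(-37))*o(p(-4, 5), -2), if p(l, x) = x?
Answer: 6882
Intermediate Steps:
(93*(-37))*o(p(-4, 5), -2) = (93*(-37))*(-2) = -3441*(-2) = 6882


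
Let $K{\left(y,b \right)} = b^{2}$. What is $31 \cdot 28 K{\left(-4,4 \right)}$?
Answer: $13888$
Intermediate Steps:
$31 \cdot 28 K{\left(-4,4 \right)} = 31 \cdot 28 \cdot 4^{2} = 868 \cdot 16 = 13888$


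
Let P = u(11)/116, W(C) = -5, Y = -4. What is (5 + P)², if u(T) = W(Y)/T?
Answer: 40640625/1628176 ≈ 24.961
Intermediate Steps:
u(T) = -5/T
P = -5/1276 (P = -5/11/116 = -5*1/11*(1/116) = -5/11*1/116 = -5/1276 ≈ -0.0039185)
(5 + P)² = (5 - 5/1276)² = (6375/1276)² = 40640625/1628176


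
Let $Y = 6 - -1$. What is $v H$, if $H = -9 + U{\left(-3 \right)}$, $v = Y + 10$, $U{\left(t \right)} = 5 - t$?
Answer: $-17$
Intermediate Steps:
$Y = 7$ ($Y = 6 + 1 = 7$)
$v = 17$ ($v = 7 + 10 = 17$)
$H = -1$ ($H = -9 + \left(5 - -3\right) = -9 + \left(5 + 3\right) = -9 + 8 = -1$)
$v H = 17 \left(-1\right) = -17$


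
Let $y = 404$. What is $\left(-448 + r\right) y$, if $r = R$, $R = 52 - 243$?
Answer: $-258156$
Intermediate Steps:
$R = -191$ ($R = 52 - 243 = -191$)
$r = -191$
$\left(-448 + r\right) y = \left(-448 - 191\right) 404 = \left(-639\right) 404 = -258156$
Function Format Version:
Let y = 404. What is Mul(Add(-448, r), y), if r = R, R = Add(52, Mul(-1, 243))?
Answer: -258156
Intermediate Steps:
R = -191 (R = Add(52, -243) = -191)
r = -191
Mul(Add(-448, r), y) = Mul(Add(-448, -191), 404) = Mul(-639, 404) = -258156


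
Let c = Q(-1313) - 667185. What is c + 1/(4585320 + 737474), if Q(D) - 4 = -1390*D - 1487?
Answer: 6155289627189/5322794 ≈ 1.1564e+6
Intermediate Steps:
Q(D) = -1483 - 1390*D (Q(D) = 4 + (-1390*D - 1487) = 4 + (-1487 - 1390*D) = -1483 - 1390*D)
c = 1156402 (c = (-1483 - 1390*(-1313)) - 667185 = (-1483 + 1825070) - 667185 = 1823587 - 667185 = 1156402)
c + 1/(4585320 + 737474) = 1156402 + 1/(4585320 + 737474) = 1156402 + 1/5322794 = 6155289627189/5322794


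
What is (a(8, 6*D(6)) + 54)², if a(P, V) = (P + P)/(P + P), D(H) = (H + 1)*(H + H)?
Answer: 3025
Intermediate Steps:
D(H) = 2*H*(1 + H) (D(H) = (1 + H)*(2*H) = 2*H*(1 + H))
a(P, V) = 1 (a(P, V) = (2*P)/((2*P)) = (2*P)*(1/(2*P)) = 1)
(a(8, 6*D(6)) + 54)² = (1 + 54)² = 55² = 3025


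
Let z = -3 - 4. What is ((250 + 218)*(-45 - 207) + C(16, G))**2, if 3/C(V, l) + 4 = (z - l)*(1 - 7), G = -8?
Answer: 1390897085769/100 ≈ 1.3909e+10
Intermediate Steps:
z = -7
C(V, l) = 3/(38 + 6*l) (C(V, l) = 3/(-4 + (-7 - l)*(1 - 7)) = 3/(-4 + (-7 - l)*(-6)) = 3/(-4 + (42 + 6*l)) = 3/(38 + 6*l))
((250 + 218)*(-45 - 207) + C(16, G))**2 = ((250 + 218)*(-45 - 207) + 3/(2*(19 + 3*(-8))))**2 = (468*(-252) + 3/(2*(19 - 24)))**2 = (-117936 + (3/2)/(-5))**2 = (-117936 + (3/2)*(-1/5))**2 = (-117936 - 3/10)**2 = (-1179363/10)**2 = 1390897085769/100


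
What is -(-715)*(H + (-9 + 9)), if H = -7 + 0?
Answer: -5005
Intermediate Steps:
H = -7
-(-715)*(H + (-9 + 9)) = -(-715)*(-7 + (-9 + 9)) = -(-715)*(-7 + 0) = -(-715)*(-7) = -55*91 = -5005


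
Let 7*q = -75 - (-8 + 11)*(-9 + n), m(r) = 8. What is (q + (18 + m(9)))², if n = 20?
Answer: 5476/49 ≈ 111.76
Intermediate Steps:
q = -108/7 (q = (-75 - (-8 + 11)*(-9 + 20))/7 = (-75 - 3*11)/7 = (-75 - 1*33)/7 = (-75 - 33)/7 = (⅐)*(-108) = -108/7 ≈ -15.429)
(q + (18 + m(9)))² = (-108/7 + (18 + 8))² = (-108/7 + 26)² = (74/7)² = 5476/49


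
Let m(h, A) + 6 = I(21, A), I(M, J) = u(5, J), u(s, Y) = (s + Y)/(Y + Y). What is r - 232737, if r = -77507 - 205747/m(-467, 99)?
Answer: -147783295/542 ≈ -2.7266e+5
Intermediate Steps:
u(s, Y) = (Y + s)/(2*Y) (u(s, Y) = (Y + s)/((2*Y)) = (Y + s)*(1/(2*Y)) = (Y + s)/(2*Y))
I(M, J) = (5 + J)/(2*J) (I(M, J) = (J + 5)/(2*J) = (5 + J)/(2*J))
m(h, A) = -6 + (5 + A)/(2*A)
r = -21639841/542 (r = -77507 - 205747/((½)*(5 - 11*99)/99) = -77507 - 205747/((½)*(1/99)*(5 - 1089)) = -77507 - 205747/((½)*(1/99)*(-1084)) = -77507 - 205747/(-542/99) = -77507 - 205747*(-99)/542 = -77507 - 1*(-20368953/542) = -77507 + 20368953/542 = -21639841/542 ≈ -39926.)
r - 232737 = -21639841/542 - 232737 = -147783295/542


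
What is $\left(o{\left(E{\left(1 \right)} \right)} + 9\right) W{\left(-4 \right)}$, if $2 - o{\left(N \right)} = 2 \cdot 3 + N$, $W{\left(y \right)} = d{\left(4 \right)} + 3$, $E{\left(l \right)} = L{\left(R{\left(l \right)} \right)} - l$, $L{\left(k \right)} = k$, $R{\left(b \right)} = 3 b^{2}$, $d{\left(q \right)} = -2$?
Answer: $3$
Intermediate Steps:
$E{\left(l \right)} = - l + 3 l^{2}$ ($E{\left(l \right)} = 3 l^{2} - l = - l + 3 l^{2}$)
$W{\left(y \right)} = 1$ ($W{\left(y \right)} = -2 + 3 = 1$)
$o{\left(N \right)} = -4 - N$ ($o{\left(N \right)} = 2 - \left(2 \cdot 3 + N\right) = 2 - \left(6 + N\right) = -4 - N$)
$\left(o{\left(E{\left(1 \right)} \right)} + 9\right) W{\left(-4 \right)} = \left(\left(-4 - 1 \left(-1 + 3 \cdot 1\right)\right) + 9\right) 1 = \left(\left(-4 - 1 \left(-1 + 3\right)\right) + 9\right) 1 = \left(\left(-4 - 1 \cdot 2\right) + 9\right) 1 = \left(\left(-4 - 2\right) + 9\right) 1 = \left(-6 + 9\right) 1 = 3 \cdot 1 = 3$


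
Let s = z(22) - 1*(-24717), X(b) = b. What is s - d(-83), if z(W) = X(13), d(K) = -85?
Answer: 24815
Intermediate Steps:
z(W) = 13
s = 24730 (s = 13 - 1*(-24717) = 13 + 24717 = 24730)
s - d(-83) = 24730 - 1*(-85) = 24730 + 85 = 24815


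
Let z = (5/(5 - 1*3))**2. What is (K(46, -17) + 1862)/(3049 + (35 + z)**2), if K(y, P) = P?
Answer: 29520/76009 ≈ 0.38838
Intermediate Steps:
z = 25/4 (z = (5/(5 - 3))**2 = (5/2)**2 = 25/4 ≈ 6.2500)
(K(46, -17) + 1862)/(3049 + (35 + z)**2) = (-17 + 1862)/(3049 + (35 + 25/4)**2) = 1845/(3049 + (165/4)**2) = 1845/(3049 + 27225/16) = 1845/(76009/16) = 1845*(16/76009) = 29520/76009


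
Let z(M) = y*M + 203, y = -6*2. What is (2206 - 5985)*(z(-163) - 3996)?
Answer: 6942023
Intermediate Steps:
y = -12
z(M) = 203 - 12*M (z(M) = -12*M + 203 = 203 - 12*M)
(2206 - 5985)*(z(-163) - 3996) = (2206 - 5985)*((203 - 12*(-163)) - 3996) = -3779*((203 + 1956) - 3996) = -3779*(2159 - 3996) = -3779*(-1837) = 6942023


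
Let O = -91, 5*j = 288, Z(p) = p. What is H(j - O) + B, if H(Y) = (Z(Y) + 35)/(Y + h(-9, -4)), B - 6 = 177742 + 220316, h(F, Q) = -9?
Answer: 138924795/349 ≈ 3.9807e+5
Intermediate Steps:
j = 288/5 (j = (⅕)*288 = 288/5 ≈ 57.600)
B = 398064 (B = 6 + (177742 + 220316) = 6 + 398058 = 398064)
H(Y) = (35 + Y)/(-9 + Y) (H(Y) = (Y + 35)/(Y - 9) = (35 + Y)/(-9 + Y))
H(j - O) + B = (35 + (288/5 - 1*(-91)))/(-9 + (288/5 - 1*(-91))) + 398064 = (35 + (288/5 + 91))/(-9 + (288/5 + 91)) + 398064 = (35 + 743/5)/(-9 + 743/5) + 398064 = (918/5)/(698/5) + 398064 = (5/698)*(918/5) + 398064 = 459/349 + 398064 = 138924795/349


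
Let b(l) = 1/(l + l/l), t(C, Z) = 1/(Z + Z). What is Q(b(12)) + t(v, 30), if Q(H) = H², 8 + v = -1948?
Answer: 229/10140 ≈ 0.022584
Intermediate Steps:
v = -1956 (v = -8 - 1948 = -1956)
t(C, Z) = 1/(2*Z)
b(l) = 1/(1 + l) (b(l) = 1/(l + 1) = 1/(1 + l))
Q(b(12)) + t(v, 30) = (1/(1 + 12))² + (½)/30 = (1/13)² + (½)*(1/30) = (1/13)² + 1/60 = 1/169 + 1/60 = 229/10140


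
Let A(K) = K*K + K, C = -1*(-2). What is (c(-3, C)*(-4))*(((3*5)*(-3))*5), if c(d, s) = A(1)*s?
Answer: 3600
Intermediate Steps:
C = 2
A(K) = K + K² (A(K) = K² + K = K + K²)
c(d, s) = 2*s (c(d, s) = (1*(1 + 1))*s = (1*2)*s = 2*s)
(c(-3, C)*(-4))*(((3*5)*(-3))*5) = ((2*2)*(-4))*(((3*5)*(-3))*5) = (4*(-4))*((15*(-3))*5) = -(-720)*5 = -16*(-225) = 3600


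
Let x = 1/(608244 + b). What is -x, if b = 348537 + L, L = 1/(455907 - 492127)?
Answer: -36220/34654607819 ≈ -1.0452e-6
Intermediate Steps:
L = -1/36220 (L = 1/(-36220) = -1/36220 ≈ -2.7609e-5)
b = 12624010139/36220 (b = 348537 - 1/36220 = 12624010139/36220 ≈ 3.4854e+5)
x = 36220/34654607819 (x = 1/(608244 + 12624010139/36220) = 1/(34654607819/36220) = 36220/34654607819 ≈ 1.0452e-6)
-x = -1*36220/34654607819 = -36220/34654607819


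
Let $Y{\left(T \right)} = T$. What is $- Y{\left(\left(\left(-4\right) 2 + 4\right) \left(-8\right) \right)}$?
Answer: $-32$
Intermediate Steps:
$- Y{\left(\left(\left(-4\right) 2 + 4\right) \left(-8\right) \right)} = - \left(\left(-4\right) 2 + 4\right) \left(-8\right) = - \left(-8 + 4\right) \left(-8\right) = - \left(-4\right) \left(-8\right) = \left(-1\right) 32 = -32$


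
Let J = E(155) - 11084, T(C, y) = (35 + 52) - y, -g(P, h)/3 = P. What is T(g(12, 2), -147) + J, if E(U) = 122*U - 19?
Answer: 8041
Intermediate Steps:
g(P, h) = -3*P
E(U) = -19 + 122*U
T(C, y) = 87 - y
J = 7807 (J = (-19 + 122*155) - 11084 = (-19 + 18910) - 11084 = 18891 - 11084 = 7807)
T(g(12, 2), -147) + J = (87 - 1*(-147)) + 7807 = (87 + 147) + 7807 = 234 + 7807 = 8041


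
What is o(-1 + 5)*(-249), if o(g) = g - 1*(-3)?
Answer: -1743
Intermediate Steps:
o(g) = 3 + g (o(g) = g + 3 = 3 + g)
o(-1 + 5)*(-249) = (3 + (-1 + 5))*(-249) = (3 + 4)*(-249) = 7*(-249) = -1743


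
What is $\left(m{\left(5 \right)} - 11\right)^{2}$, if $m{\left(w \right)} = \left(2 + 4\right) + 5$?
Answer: $0$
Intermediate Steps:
$m{\left(w \right)} = 11$ ($m{\left(w \right)} = 6 + 5 = 11$)
$\left(m{\left(5 \right)} - 11\right)^{2} = \left(11 - 11\right)^{2} = 0^{2} = 0$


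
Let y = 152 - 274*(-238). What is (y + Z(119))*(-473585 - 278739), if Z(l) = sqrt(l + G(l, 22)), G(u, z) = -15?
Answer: -49174905936 - 1504648*sqrt(26) ≈ -4.9183e+10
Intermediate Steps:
y = 65364 (y = 152 + 65212 = 65364)
Z(l) = sqrt(-15 + l) (Z(l) = sqrt(l - 15) = sqrt(-15 + l))
(y + Z(119))*(-473585 - 278739) = (65364 + sqrt(-15 + 119))*(-473585 - 278739) = (65364 + sqrt(104))*(-752324) = (65364 + 2*sqrt(26))*(-752324) = -49174905936 - 1504648*sqrt(26)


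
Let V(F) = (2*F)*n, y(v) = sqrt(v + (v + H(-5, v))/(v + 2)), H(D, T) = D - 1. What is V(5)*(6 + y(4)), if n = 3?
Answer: 180 + 10*sqrt(33) ≈ 237.45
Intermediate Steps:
H(D, T) = -1 + D
y(v) = sqrt(v + (-6 + v)/(2 + v)) (y(v) = sqrt(v + (v + (-1 - 5))/(v + 2)) = sqrt(v + (v - 6)/(2 + v)) = sqrt(v + (-6 + v)/(2 + v)))
V(F) = 6*F (V(F) = (2*F)*3 = 6*F)
V(5)*(6 + y(4)) = (6*5)*(6 + sqrt((-6 + 4 + 4*(2 + 4))/(2 + 4))) = 30*(6 + sqrt((-6 + 4 + 4*6)/6)) = 30*(6 + sqrt((-6 + 4 + 24)/6)) = 30*(6 + sqrt((1/6)*22)) = 30*(6 + sqrt(11/3)) = 30*(6 + sqrt(33)/3) = 180 + 10*sqrt(33)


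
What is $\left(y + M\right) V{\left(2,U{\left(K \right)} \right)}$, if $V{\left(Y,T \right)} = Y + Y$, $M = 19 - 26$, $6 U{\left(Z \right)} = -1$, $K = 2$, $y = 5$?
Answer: $-8$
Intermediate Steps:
$U{\left(Z \right)} = - \frac{1}{6}$ ($U{\left(Z \right)} = \frac{1}{6} \left(-1\right) = - \frac{1}{6}$)
$M = -7$ ($M = 19 - 26 = -7$)
$V{\left(Y,T \right)} = 2 Y$
$\left(y + M\right) V{\left(2,U{\left(K \right)} \right)} = \left(5 - 7\right) 2 \cdot 2 = \left(-2\right) 4 = -8$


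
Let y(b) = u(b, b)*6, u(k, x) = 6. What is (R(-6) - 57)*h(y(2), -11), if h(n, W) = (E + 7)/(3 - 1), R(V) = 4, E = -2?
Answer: -265/2 ≈ -132.50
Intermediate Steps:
y(b) = 36 (y(b) = 6*6 = 36)
h(n, W) = 5/2 (h(n, W) = (-2 + 7)/(3 - 1) = 5/2)
(R(-6) - 57)*h(y(2), -11) = (4 - 57)*(5/2) = -53*5/2 = -265/2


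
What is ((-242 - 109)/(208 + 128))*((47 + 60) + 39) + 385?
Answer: 13019/56 ≈ 232.48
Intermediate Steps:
((-242 - 109)/(208 + 128))*((47 + 60) + 39) + 385 = (-351/336)*(107 + 39) + 385 = -351*1/336*146 + 385 = -117/112*146 + 385 = -8541/56 + 385 = 13019/56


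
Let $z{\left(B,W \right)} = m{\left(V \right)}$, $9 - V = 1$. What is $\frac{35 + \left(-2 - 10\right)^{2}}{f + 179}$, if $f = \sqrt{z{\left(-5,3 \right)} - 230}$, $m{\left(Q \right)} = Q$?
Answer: $\frac{32041}{32263} - \frac{179 i \sqrt{222}}{32263} \approx 0.99312 - 0.082666 i$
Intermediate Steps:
$V = 8$ ($V = 9 - 1 = 8$)
$z{\left(B,W \right)} = 8$
$f = i \sqrt{222}$ ($f = \sqrt{8 - 230} = \sqrt{-222} = i \sqrt{222} \approx 14.9 i$)
$\frac{35 + \left(-2 - 10\right)^{2}}{f + 179} = \frac{35 + \left(-2 - 10\right)^{2}}{i \sqrt{222} + 179} = \frac{35 + \left(-12\right)^{2}}{179 + i \sqrt{222}} = \frac{35 + 144}{179 + i \sqrt{222}} = \frac{179}{179 + i \sqrt{222}}$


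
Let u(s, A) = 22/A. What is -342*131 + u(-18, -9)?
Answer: -403240/9 ≈ -44804.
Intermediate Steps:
-342*131 + u(-18, -9) = -342*131 + 22/(-9) = -44802 + 22*(-⅑) = -44802 - 22/9 = -403240/9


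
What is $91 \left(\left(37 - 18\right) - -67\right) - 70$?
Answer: $7756$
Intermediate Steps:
$91 \left(\left(37 - 18\right) - -67\right) - 70 = 91 \left(\left(37 - 18\right) + 67\right) - 70 = 91 \left(19 + 67\right) - 70 = 91 \cdot 86 - 70 = 7826 - 70 = 7756$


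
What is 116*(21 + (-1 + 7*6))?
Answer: 7192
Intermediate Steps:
116*(21 + (-1 + 7*6)) = 116*(21 + (-1 + 42)) = 116*(21 + 41) = 116*62 = 7192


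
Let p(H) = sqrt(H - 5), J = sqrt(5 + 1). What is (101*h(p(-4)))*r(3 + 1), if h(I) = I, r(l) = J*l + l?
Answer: 1212*I*(1 + sqrt(6)) ≈ 4180.8*I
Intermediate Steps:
J = sqrt(6) ≈ 2.4495
r(l) = l + l*sqrt(6) (r(l) = sqrt(6)*l + l = l*sqrt(6) + l = l + l*sqrt(6))
p(H) = sqrt(-5 + H)
(101*h(p(-4)))*r(3 + 1) = (101*sqrt(-5 - 4))*((3 + 1)*(1 + sqrt(6))) = (101*sqrt(-9))*(4*(1 + sqrt(6))) = (101*(3*I))*(4 + 4*sqrt(6)) = (303*I)*(4 + 4*sqrt(6)) = 303*I*(4 + 4*sqrt(6))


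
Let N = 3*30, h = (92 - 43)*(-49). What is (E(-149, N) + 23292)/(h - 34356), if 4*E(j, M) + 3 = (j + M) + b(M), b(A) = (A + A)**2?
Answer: -62753/73514 ≈ -0.85362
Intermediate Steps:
b(A) = 4*A**2 (b(A) = (2*A)**2 = 4*A**2)
h = -2401 (h = 49*(-49) = -2401)
N = 90
E(j, M) = -3/4 + M**2 + M/4 + j/4 (E(j, M) = -3/4 + ((j + M) + 4*M**2)/4 = -3/4 + ((M + j) + 4*M**2)/4 = -3/4 + (M + j + 4*M**2)/4 = -3/4 + (M**2 + M/4 + j/4) = -3/4 + M**2 + M/4 + j/4)
(E(-149, N) + 23292)/(h - 34356) = ((-3/4 + 90**2 + (1/4)*90 + (1/4)*(-149)) + 23292)/(-2401 - 34356) = ((-3/4 + 8100 + 45/2 - 149/4) + 23292)/(-36757) = (16169/2 + 23292)*(-1/36757) = (62753/2)*(-1/36757) = -62753/73514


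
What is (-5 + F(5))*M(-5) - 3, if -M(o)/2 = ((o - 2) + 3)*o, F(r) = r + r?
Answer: -203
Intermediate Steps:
F(r) = 2*r
M(o) = -2*o*(1 + o) (M(o) = -2*((o - 2) + 3)*o = -2*((-2 + o) + 3)*o = -2*(1 + o)*o = -2*o*(1 + o))
(-5 + F(5))*M(-5) - 3 = (-5 + 2*5)*(-2*(-5)*(1 - 5)) - 3 = (-5 + 10)*(-2*(-5)*(-4)) - 3 = 5*(-40) - 3 = -200 - 3 = -203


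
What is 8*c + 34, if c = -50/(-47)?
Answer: 1998/47 ≈ 42.511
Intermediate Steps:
c = 50/47 (c = -50*(-1/47) = 50/47 ≈ 1.0638)
8*c + 34 = 8*(50/47) + 34 = 400/47 + 34 = 1998/47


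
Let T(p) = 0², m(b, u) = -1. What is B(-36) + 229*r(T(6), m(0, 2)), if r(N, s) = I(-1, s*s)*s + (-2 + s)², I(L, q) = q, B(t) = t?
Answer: 1796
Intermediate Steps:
T(p) = 0
r(N, s) = s³ + (-2 + s)² (r(N, s) = (s*s)*s + (-2 + s)² = s²*s + (-2 + s)² = s³ + (-2 + s)²)
B(-36) + 229*r(T(6), m(0, 2)) = -36 + 229*((-1)³ + (-2 - 1)²) = -36 + 229*(-1 + (-3)²) = -36 + 229*(-1 + 9) = -36 + 229*8 = -36 + 1832 = 1796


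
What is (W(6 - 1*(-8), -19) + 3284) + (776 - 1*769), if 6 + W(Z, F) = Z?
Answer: 3299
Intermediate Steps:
W(Z, F) = -6 + Z
(W(6 - 1*(-8), -19) + 3284) + (776 - 1*769) = ((-6 + (6 - 1*(-8))) + 3284) + (776 - 1*769) = ((-6 + (6 + 8)) + 3284) + (776 - 769) = ((-6 + 14) + 3284) + 7 = (8 + 3284) + 7 = 3292 + 7 = 3299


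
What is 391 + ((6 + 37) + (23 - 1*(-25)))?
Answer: 482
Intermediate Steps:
391 + ((6 + 37) + (23 - 1*(-25))) = 391 + (43 + (23 + 25)) = 391 + (43 + 48) = 391 + 91 = 482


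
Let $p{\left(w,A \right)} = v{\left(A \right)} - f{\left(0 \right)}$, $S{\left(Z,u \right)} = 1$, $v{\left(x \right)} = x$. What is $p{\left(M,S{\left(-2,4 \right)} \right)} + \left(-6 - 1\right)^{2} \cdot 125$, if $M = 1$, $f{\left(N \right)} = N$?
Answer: $6126$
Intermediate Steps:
$p{\left(w,A \right)} = A$ ($p{\left(w,A \right)} = A - 0 = A + 0 = A$)
$p{\left(M,S{\left(-2,4 \right)} \right)} + \left(-6 - 1\right)^{2} \cdot 125 = 1 + \left(-6 - 1\right)^{2} \cdot 125 = 1 + \left(-7\right)^{2} \cdot 125 = 1 + 49 \cdot 125 = 1 + 6125 = 6126$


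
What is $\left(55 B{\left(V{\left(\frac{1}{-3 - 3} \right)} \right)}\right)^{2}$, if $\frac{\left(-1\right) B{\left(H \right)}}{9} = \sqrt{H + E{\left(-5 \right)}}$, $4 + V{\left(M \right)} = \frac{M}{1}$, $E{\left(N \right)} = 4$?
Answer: $- \frac{81675}{2} \approx -40838.0$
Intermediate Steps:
$V{\left(M \right)} = -4 + M$ ($V{\left(M \right)} = -4 + \frac{M}{1} = -4 + M 1 = -4 + M$)
$B{\left(H \right)} = - 9 \sqrt{4 + H}$ ($B{\left(H \right)} = - 9 \sqrt{H + 4} = - 9 \sqrt{4 + H}$)
$\left(55 B{\left(V{\left(\frac{1}{-3 - 3} \right)} \right)}\right)^{2} = \left(55 \left(- 9 \sqrt{4 - \left(4 - \frac{1}{-3 - 3}\right)}\right)\right)^{2} = \left(55 \left(- 9 \sqrt{4 - \left(4 - \frac{1}{-6}\right)}\right)\right)^{2} = \left(55 \left(- 9 \sqrt{4 - \frac{25}{6}}\right)\right)^{2} = \left(55 \left(- 9 \sqrt{- \frac{1}{6}}\right)\right)^{2} = \left(55 \left(- 9 \frac{i \sqrt{6}}{6}\right)\right)^{2} = \left(55 \left(- \frac{3 i \sqrt{6}}{2}\right)\right)^{2} = \left(- \frac{165 i \sqrt{6}}{2}\right)^{2} = - \frac{81675}{2}$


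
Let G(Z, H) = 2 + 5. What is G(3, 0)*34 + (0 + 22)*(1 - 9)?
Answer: 62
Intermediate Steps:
G(Z, H) = 7
G(3, 0)*34 + (0 + 22)*(1 - 9) = 7*34 + (0 + 22)*(1 - 9) = 238 + 22*(-8) = 238 - 176 = 62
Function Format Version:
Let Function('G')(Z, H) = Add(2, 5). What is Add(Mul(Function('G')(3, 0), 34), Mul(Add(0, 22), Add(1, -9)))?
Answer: 62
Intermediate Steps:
Function('G')(Z, H) = 7
Add(Mul(Function('G')(3, 0), 34), Mul(Add(0, 22), Add(1, -9))) = Add(Mul(7, 34), Mul(Add(0, 22), Add(1, -9))) = Add(238, Mul(22, -8)) = Add(238, -176) = 62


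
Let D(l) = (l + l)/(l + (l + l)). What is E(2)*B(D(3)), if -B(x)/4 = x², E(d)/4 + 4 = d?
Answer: 128/9 ≈ 14.222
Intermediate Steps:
D(l) = ⅔ (D(l) = (2*l)/(l + 2*l) = (2*l)/((3*l)) = (2*l)*(1/(3*l)) = ⅔)
E(d) = -16 + 4*d
B(x) = -4*x²
E(2)*B(D(3)) = (-16 + 4*2)*(-4*(⅔)²) = (-16 + 8)*(-4*4/9) = -8*(-16/9) = 128/9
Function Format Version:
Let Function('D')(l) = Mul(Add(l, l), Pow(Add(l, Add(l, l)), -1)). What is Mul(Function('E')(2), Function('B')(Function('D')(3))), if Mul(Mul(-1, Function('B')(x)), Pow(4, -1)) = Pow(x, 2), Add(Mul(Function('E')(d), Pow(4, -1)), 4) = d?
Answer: Rational(128, 9) ≈ 14.222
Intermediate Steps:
Function('D')(l) = Rational(2, 3) (Function('D')(l) = Mul(Mul(2, l), Pow(Add(l, Mul(2, l)), -1)) = Mul(Mul(2, l), Pow(Mul(3, l), -1)) = Mul(Mul(2, l), Mul(Rational(1, 3), Pow(l, -1))) = Rational(2, 3))
Function('E')(d) = Add(-16, Mul(4, d))
Function('B')(x) = Mul(-4, Pow(x, 2))
Mul(Function('E')(2), Function('B')(Function('D')(3))) = Mul(Add(-16, Mul(4, 2)), Mul(-4, Pow(Rational(2, 3), 2))) = Mul(Add(-16, 8), Mul(-4, Rational(4, 9))) = Mul(-8, Rational(-16, 9)) = Rational(128, 9)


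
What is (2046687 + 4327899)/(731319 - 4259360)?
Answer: -6374586/3528041 ≈ -1.8068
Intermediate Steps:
(2046687 + 4327899)/(731319 - 4259360) = 6374586/(-3528041) = 6374586*(-1/3528041) = -6374586/3528041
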